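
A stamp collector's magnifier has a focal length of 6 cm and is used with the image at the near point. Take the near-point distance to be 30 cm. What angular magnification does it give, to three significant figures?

6.00

M = 1 + D/f = 1 + 30/6 = 6.000.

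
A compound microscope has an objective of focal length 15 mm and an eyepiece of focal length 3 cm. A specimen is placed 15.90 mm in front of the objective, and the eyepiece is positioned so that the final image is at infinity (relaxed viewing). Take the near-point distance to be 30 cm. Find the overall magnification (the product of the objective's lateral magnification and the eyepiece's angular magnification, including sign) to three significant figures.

-167

Convert to cm: f_obj = 15 mm = 1.5 cm; d_o = 15.90 mm = 1.59 cm.
Objective: 1/d_i = 1/f_obj - 1/d_o = 1/1.5 - 1/1.59 = 0.03774 cm^-1, so d_i = 26.500 cm.
m_obj = -d_i/d_o = -26.500/1.59 = -16.667.
Eyepiece angular magnification (image at infinity): M_eye = D/f_e = 30/3 = 10.000.
Overall M = m_obj x M_eye = (-16.667)(10.000) = -166.67.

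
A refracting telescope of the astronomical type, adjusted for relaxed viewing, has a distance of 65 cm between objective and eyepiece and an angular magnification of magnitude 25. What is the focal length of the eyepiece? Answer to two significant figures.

In normal adjustment the tube length equals f_obj + f_eye and |M| = f_obj/f_eye.
So f_obj = 25 f_eye and 25 f_eye + f_eye = 65 cm, giving f_eye = 65/26 = 2.500 cm and f_obj = 62.500 cm.

2.5 cm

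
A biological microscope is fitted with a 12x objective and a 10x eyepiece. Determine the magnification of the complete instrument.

120

The overall magnification of a compound microscope is the product of the objective and eyepiece magnifications:
M = M_obj x M_eye = 12 x 10 = 120.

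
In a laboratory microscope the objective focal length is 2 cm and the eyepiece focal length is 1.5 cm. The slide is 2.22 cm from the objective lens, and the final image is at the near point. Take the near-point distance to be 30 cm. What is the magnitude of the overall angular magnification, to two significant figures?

190

Objective: 1/d_i = 1/f_obj - 1/d_o = 1/2 - 1/2.22 = 0.04955 cm^-1, so d_i = 20.182 cm.
m_obj = -d_i/d_o = -20.182/2.22 = -9.091.
Eyepiece angular magnification (image at near point): M_eye = 1 + D/f_e = 1 + 30/1.5 = 21.000.
Overall M = m_obj x M_eye = (-9.091)(21.000) = -190.91.
|M| = 190.91.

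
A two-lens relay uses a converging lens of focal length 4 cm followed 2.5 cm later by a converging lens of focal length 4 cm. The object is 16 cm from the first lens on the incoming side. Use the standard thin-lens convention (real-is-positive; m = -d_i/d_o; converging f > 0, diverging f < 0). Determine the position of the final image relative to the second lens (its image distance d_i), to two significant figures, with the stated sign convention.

Applying the thin-lens equation to the first lens, 1/4 = 1/16 + 1/d_i1, which gives d_i1 = 5.333 cm.
Since 5.333 cm > 2.5 cm, the first image lies past the second lens and serves as a virtual object: d_o2 = L - d_i1 = -2.833 cm.
Applying the thin-lens equation again with f_2 = 4 cm and d_o2 = -2.833 cm gives d_i2 = 1.659 cm.

1.7 cm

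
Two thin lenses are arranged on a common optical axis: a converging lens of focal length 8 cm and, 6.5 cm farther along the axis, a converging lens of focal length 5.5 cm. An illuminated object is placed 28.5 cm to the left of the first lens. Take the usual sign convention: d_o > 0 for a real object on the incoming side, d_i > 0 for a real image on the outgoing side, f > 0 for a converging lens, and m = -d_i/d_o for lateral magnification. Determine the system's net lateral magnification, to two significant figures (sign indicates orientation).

First lens: d_i1 = 1/(1/8 - 1/28.5) = 11.122 cm.
m_1 = -(11.122)/28.5 = -0.3902.
This image would form 11.122 cm past lens 1, i.e. 4.622 cm beyond lens 2, so it is a virtual object for lens 2: d_o2 = 6.5 - 11.122 = -4.622 cm.
Second lens: d_i2 = 1/(1/5.5 - 1/(-4.622)) = 2.511 cm.
m_2 = -(2.511)/(-4.622) = 0.5434.
Overall magnification: m = m_1 m_2 = -0.2120.

-0.21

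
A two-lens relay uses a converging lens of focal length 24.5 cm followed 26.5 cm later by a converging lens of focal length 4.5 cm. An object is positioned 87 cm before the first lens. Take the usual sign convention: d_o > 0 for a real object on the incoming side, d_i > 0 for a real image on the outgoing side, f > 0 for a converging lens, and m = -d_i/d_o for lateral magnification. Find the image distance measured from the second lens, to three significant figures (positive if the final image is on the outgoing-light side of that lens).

Lens 1: 1/d_i1 = 1/f_1 - 1/d_o1 = 1/24.5 - 1/87 = 0.02932 cm^-1, so d_i1 = 34.104 cm.
Since 34.104 cm > 26.5 cm, the first image lies past the second lens and serves as a virtual object: d_o2 = L - d_i1 = -7.604 cm.
Lens 2: 1/d_i2 = 1/f_2 - 1/d_o2 = 1/4.5 - 1/(-7.604) = 0.35373 cm^-1, so d_i2 = 2.827 cm.

2.83 cm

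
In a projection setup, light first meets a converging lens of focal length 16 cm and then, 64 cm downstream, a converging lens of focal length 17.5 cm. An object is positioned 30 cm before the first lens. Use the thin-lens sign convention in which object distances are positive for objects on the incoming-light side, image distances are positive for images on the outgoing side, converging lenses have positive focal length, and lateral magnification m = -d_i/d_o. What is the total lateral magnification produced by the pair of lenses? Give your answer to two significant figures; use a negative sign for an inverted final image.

1.6

Applying the thin-lens equation to the first lens, 1/16 = 1/30 + 1/d_i1, which gives d_i1 = 34.286 cm.
Its lateral magnification is m_1 = -d_i1/d_o1 = -(34.286)/30 = -1.1429.
That image sits 29.714 cm in front of the second lens, so d_o2 = 29.714 cm.
Applying the thin-lens equation again with f_2 = 17.5 cm and d_o2 = 29.714 cm gives d_i2 = 42.573 cm.
m_2 = -(42.573)/(29.714) = -1.4327.
Total m = m_1 x m_2 = (-1.1429)(-1.4327) = 1.6374.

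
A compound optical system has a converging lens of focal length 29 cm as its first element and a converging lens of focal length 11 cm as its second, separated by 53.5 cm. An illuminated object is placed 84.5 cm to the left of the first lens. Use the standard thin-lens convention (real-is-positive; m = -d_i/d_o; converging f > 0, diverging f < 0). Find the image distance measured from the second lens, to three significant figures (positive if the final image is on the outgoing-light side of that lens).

-62.2 cm

First lens: d_i1 = 1/(1/29 - 1/84.5) = 44.153 cm.
That image sits 9.347 cm in front of the second lens, so d_o2 = 9.347 cm.
Second lens: d_i2 = 1/(1/11 - 1/(9.347)) = -62.193 cm.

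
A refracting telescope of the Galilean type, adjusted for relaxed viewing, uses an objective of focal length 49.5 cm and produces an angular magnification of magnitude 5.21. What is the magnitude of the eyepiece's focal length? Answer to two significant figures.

9.5 cm

|M| = f_obj/|f_eye|, so |f_eye| = f_obj/|M| = 49.5/5.21 = 9.501 cm.
(The eyepiece is diverging, so its signed focal length is -9.501 cm.)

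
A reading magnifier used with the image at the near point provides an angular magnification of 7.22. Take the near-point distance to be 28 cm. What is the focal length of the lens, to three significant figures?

4.50 cm

For the image at the near point, M = 1 + D/f.
f = D/(M - 1) = 28/(7.22 - 1) = 4.502 cm.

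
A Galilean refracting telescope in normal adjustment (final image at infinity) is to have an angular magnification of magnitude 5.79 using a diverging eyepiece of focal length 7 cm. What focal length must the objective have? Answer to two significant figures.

|M| = f_obj/|f_eye|, so f_obj = |M| x |f_eye| = 5.79 x 7 = 40.530 cm.

41 cm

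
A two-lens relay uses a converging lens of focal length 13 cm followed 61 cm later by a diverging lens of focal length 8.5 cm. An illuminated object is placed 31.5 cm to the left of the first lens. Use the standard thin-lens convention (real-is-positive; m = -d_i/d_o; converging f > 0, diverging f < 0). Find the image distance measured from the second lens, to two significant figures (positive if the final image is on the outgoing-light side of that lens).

First lens: d_i1 = 1/(1/13 - 1/31.5) = 22.135 cm.
The intermediate image is 22.135 cm to the right of lens 1, so d_o2 = L - d_i1 = 61 - 22.135 = 38.865 cm.
Second lens: d_i2 = 1/(1/(-8.5) - 1/(38.865)) = -6.975 cm.

-7.0 cm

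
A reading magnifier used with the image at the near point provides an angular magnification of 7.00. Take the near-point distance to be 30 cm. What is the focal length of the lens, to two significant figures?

For the image at the near point, M = 1 + D/f.
f = D/(M - 1) = 30/(7.0 - 1) = 5.000 cm.

5.0 cm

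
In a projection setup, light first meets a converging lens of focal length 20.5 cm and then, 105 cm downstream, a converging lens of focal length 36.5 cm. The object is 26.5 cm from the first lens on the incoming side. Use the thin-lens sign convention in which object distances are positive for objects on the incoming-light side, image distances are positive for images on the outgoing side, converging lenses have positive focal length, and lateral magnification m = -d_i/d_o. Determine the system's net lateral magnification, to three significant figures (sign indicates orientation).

-5.66

Applying the thin-lens equation to the first lens, 1/20.5 = 1/26.5 + 1/d_i1, which gives d_i1 = 90.542 cm.
Its lateral magnification is m_1 = -d_i1/d_o1 = -(90.542)/26.5 = -3.4167.
The intermediate image is 90.542 cm to the right of lens 1, so d_o2 = L - d_i1 = 105 - 90.542 = 14.458 cm.
Applying the thin-lens equation again with f_2 = 36.5 cm and d_o2 = 14.458 cm gives d_i2 = -23.942 cm.
m_2 = -(-23.942)/(14.458) = 1.6560.
The system's lateral magnification is m_1 m_2 = (-3.4167)(1.6560) = -5.6578.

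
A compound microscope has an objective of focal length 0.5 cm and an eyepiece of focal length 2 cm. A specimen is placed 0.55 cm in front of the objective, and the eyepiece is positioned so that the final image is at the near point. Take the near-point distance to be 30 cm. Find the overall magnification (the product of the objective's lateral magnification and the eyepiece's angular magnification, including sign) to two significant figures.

Objective: 1/d_i = 1/f_obj - 1/d_o = 1/0.5 - 1/0.55 = 0.18182 cm^-1, so d_i = 5.500 cm.
m_obj = -d_i/d_o = -5.500/0.55 = -10.000.
Eyepiece angular magnification (image at near point): M_eye = 1 + D/f_e = 1 + 30/2 = 16.000.
Overall M = m_obj x M_eye = (-10.000)(16.000) = -160.00.

-160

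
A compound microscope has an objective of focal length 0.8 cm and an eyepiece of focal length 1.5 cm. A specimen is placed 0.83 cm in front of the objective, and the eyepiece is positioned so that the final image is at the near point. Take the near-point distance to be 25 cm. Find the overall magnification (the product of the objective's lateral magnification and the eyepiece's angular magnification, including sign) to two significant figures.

Objective: 1/d_i = 1/f_obj - 1/d_o = 1/0.8 - 1/0.83 = 0.04518 cm^-1, so d_i = 22.133 cm.
m_obj = -d_i/d_o = -22.133/0.83 = -26.667.
Eyepiece angular magnification (image at near point): M_eye = 1 + D/f_e = 1 + 25/1.5 = 17.667.
Overall M = m_obj x M_eye = (-26.667)(17.667) = -471.11.

-470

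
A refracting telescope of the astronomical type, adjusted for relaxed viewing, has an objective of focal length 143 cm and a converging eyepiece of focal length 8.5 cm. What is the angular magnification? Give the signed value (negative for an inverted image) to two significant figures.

-17

M = -f_obj/f_eye = -143/(8.5) = -16.824.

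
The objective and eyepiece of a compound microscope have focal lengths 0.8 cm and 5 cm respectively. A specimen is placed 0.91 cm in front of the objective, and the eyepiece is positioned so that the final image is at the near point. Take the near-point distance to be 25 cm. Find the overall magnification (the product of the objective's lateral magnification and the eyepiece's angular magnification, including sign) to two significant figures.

-44

Objective: 1/d_i = 1/f_obj - 1/d_o = 1/0.8 - 1/0.91 = 0.15110 cm^-1, so d_i = 6.618 cm.
m_obj = -d_i/d_o = -6.618/0.91 = -7.273.
Eyepiece angular magnification (image at near point): M_eye = 1 + D/f_e = 1 + 25/5 = 6.000.
Overall M = m_obj x M_eye = (-7.273)(6.000) = -43.64.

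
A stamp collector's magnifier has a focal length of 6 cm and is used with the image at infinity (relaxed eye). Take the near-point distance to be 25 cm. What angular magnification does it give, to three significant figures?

4.17

M = D/f = 25/6 = 4.167.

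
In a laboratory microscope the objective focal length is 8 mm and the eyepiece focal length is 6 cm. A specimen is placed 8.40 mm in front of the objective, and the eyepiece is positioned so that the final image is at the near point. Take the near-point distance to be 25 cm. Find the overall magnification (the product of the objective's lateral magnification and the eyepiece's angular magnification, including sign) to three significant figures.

-103

Convert to cm: f_obj = 8 mm = 0.8 cm; d_o = 8.40 mm = 0.84 cm.
Objective: 1/d_i = 1/f_obj - 1/d_o = 1/0.8 - 1/0.84 = 0.05952 cm^-1, so d_i = 16.800 cm.
m_obj = -d_i/d_o = -16.800/0.84 = -20.000.
Eyepiece angular magnification (image at near point): M_eye = 1 + D/f_e = 1 + 25/6 = 5.167.
Overall M = m_obj x M_eye = (-20.000)(5.167) = -103.33.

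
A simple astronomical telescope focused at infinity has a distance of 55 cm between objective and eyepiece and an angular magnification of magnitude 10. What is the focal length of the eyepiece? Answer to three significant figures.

5.00 cm

In normal adjustment the tube length equals f_obj + f_eye and |M| = f_obj/f_eye.
So f_obj = 10 f_eye and 10 f_eye + f_eye = 55 cm, giving f_eye = 55/11 = 5.000 cm and f_obj = 50.000 cm.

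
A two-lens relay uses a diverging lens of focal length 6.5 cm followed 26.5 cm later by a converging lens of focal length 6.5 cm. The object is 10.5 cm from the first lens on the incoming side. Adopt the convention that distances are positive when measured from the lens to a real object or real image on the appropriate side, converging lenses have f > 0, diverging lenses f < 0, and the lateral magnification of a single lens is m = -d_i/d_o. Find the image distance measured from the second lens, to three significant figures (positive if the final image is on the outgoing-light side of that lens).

Applying the thin-lens equation to the first lens, 1/(-6.5) = 1/10.5 + 1/d_i1, which gives d_i1 = -4.015 cm.
The intermediate image is virtual, 4.015 cm to the left of lens 1, so d_o2 = L - d_i1 = 26.5 - (-4.015) = 30.515 cm.
Applying the thin-lens equation again with f_2 = 6.5 cm and d_o2 = 30.515 cm gives d_i2 = 8.259 cm.

8.26 cm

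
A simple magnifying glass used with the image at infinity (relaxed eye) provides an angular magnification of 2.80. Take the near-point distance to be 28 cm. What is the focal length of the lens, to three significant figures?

10.0 cm

For the image at infinity, M = D/f.
f = D/M = 28/2.8 = 10.000 cm.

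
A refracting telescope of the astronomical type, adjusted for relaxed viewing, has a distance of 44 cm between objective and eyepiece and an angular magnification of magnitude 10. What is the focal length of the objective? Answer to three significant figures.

40.0 cm

In normal adjustment the tube length equals f_obj + f_eye and |M| = f_obj/f_eye.
So f_obj = 10 f_eye and 10 f_eye + f_eye = 44 cm, giving f_eye = 44/11 = 4.000 cm and f_obj = 40.000 cm.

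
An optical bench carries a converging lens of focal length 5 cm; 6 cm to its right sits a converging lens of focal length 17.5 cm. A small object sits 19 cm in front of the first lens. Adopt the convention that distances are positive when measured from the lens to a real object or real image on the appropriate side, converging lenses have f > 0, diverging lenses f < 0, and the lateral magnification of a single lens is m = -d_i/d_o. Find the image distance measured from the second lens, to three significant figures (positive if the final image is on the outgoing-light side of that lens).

First lens: d_i1 = 1/(1/5 - 1/19) = 6.786 cm.
Since 6.786 cm > 6 cm, the first image lies past the second lens and serves as a virtual object: d_o2 = L - d_i1 = -0.786 cm.
Second lens: d_i2 = 1/(1/17.5 - 1/(-0.786)) = 0.752 cm.

0.752 cm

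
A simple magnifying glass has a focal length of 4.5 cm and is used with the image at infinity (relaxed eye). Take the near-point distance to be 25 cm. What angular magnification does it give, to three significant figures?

M = D/f = 25/4.5 = 5.556.

5.56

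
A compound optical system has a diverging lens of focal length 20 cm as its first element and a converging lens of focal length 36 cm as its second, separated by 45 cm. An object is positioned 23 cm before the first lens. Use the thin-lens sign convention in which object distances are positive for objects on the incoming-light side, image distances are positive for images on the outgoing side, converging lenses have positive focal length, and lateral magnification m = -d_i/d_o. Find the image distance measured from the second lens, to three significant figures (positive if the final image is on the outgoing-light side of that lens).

Applying the thin-lens equation to the first lens, 1/(-20) = 1/23 + 1/d_i1, which gives d_i1 = -10.698 cm.
With d_i1 < 0 the first image is virtual and lies on the object side; the object distance for lens 2 is d_o2 = 45 - (-10.698) = 55.698 cm.
Applying the thin-lens equation again with f_2 = 36 cm and d_o2 = 55.698 cm gives d_i2 = 101.795 cm.

102 cm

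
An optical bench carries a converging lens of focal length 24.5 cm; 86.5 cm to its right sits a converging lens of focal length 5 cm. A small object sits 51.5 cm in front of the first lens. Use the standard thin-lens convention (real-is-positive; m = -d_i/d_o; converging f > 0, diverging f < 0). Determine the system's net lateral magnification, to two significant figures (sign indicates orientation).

Applying the thin-lens equation to the first lens, 1/24.5 = 1/51.5 + 1/d_i1, which gives d_i1 = 46.731 cm.
Its lateral magnification is m_1 = -d_i1/d_o1 = -(46.731)/51.5 = -0.9074.
That image sits 39.769 cm in front of the second lens, so d_o2 = 39.769 cm.
Applying the thin-lens equation again with f_2 = 5 cm and d_o2 = 39.769 cm gives d_i2 = 5.719 cm.
m_2 = -(5.719)/(39.769) = -0.1438.
The system's lateral magnification is m_1 m_2 = (-0.9074)(-0.1438) = 0.1305.

0.13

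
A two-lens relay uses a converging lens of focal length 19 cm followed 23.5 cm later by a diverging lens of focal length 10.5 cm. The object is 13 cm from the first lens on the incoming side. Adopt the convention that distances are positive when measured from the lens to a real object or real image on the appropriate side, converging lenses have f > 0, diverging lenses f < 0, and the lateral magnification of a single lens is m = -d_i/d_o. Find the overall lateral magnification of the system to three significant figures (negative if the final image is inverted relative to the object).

0.442

Lens 1: 1/d_i1 = 1/f_1 - 1/d_o1 = 1/19 - 1/13 = -0.02429 cm^-1, so d_i1 = -41.167 cm.
m_1 = -(-41.167)/13 = 3.1667.
With d_i1 < 0 the first image is virtual and lies on the object side; the object distance for lens 2 is d_o2 = 23.5 - (-41.167) = 64.667 cm.
Lens 2: 1/d_i2 = 1/f_2 - 1/d_o2 = 1/(-10.5) - 1/(64.667) = -0.11070 cm^-1, so d_i2 = -9.033 cm.
m_2 = -(-9.033)/(64.667) = 0.1397.
Overall magnification: m = m_1 m_2 = 0.4424.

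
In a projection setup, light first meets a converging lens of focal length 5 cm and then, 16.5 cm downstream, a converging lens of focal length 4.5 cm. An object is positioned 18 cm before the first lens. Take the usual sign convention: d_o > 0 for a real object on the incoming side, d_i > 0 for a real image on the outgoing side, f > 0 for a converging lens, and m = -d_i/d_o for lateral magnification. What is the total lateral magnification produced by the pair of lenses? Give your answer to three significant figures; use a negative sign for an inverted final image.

Lens 1: 1/d_i1 = 1/f_1 - 1/d_o1 = 1/5 - 1/18 = 0.14444 cm^-1, so d_i1 = 6.923 cm.
m_1 = -(6.923)/18 = -0.3846.
That image sits 9.577 cm in front of the second lens, so d_o2 = 9.577 cm.
Lens 2: 1/d_i2 = 1/f_2 - 1/d_o2 = 1/4.5 - 1/(9.577) = 0.11780 cm^-1, so d_i2 = 8.489 cm.
m_2 = -(8.489)/(9.577) = -0.8864.
Total m = m_1 x m_2 = (-0.3846)(-0.8864) = 0.3409.

0.341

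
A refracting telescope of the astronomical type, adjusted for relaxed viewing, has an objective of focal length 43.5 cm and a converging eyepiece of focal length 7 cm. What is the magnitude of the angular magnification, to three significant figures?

|M| = f_obj/|f_eye| = 43.5/7 = 6.214.

6.21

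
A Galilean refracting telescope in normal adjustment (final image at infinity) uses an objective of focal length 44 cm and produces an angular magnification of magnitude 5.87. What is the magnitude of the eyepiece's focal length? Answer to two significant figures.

7.5 cm

|M| = f_obj/|f_eye|, so |f_eye| = f_obj/|M| = 44/5.87 = 7.496 cm.
(The eyepiece is diverging, so its signed focal length is -7.496 cm.)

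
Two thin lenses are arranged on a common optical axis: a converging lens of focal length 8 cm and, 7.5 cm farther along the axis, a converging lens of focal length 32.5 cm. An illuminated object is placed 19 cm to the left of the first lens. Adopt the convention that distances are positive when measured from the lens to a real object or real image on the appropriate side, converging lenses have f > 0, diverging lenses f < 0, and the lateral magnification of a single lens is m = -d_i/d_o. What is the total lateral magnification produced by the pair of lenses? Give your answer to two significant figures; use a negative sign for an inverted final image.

-0.61

First lens: d_i1 = 1/(1/8 - 1/19) = 13.818 cm.
m_1 = -(13.818)/19 = -0.7273.
Since 13.818 cm > 7.5 cm, the first image lies past the second lens and serves as a virtual object: d_o2 = L - d_i1 = -6.318 cm.
Second lens: d_i2 = 1/(1/32.5 - 1/(-6.318)) = 5.290 cm.
m_2 = -(5.290)/(-6.318) = 0.8372.
Total m = m_1 x m_2 = (-0.7273)(0.8372) = -0.6089.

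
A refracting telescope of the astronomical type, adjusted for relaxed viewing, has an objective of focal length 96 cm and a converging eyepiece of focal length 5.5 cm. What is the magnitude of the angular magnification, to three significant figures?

|M| = f_obj/|f_eye| = 96/5.5 = 17.455.

17.5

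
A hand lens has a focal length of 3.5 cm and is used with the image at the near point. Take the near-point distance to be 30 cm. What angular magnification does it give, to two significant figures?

M = 1 + D/f = 1 + 30/3.5 = 9.571.

9.6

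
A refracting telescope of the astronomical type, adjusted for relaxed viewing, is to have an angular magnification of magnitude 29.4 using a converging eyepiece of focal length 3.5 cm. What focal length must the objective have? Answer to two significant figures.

|M| = f_obj/|f_eye|, so f_obj = |M| x |f_eye| = 29.4 x 3.5 = 102.900 cm.

100 cm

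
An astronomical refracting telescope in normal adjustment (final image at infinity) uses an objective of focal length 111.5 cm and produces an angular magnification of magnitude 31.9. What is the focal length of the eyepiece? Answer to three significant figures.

3.50 cm

|M| = f_obj/f_eye, so f_eye = f_obj/|M| = 111.5/31.9 = 3.495 cm.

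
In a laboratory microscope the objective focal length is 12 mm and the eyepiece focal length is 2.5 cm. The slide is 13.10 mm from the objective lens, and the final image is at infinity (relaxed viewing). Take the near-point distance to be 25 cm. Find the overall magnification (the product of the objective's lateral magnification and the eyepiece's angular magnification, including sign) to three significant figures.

Convert to cm: f_obj = 12 mm = 1.2 cm; d_o = 13.10 mm = 1.31 cm.
Objective: 1/d_i = 1/f_obj - 1/d_o = 1/1.2 - 1/1.31 = 0.06997 cm^-1, so d_i = 14.291 cm.
m_obj = -d_i/d_o = -14.291/1.31 = -10.909.
Eyepiece angular magnification (image at infinity): M_eye = D/f_e = 25/2.5 = 10.000.
Overall M = m_obj x M_eye = (-10.909)(10.000) = -109.09.

-109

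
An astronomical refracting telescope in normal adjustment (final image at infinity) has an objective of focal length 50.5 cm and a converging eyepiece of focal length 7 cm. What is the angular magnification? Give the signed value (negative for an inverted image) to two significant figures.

-7.2

M = -f_obj/f_eye = -50.5/(7) = -7.214.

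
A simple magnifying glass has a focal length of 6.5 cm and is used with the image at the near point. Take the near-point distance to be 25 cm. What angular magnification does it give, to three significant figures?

4.85

M = 1 + D/f = 1 + 25/6.5 = 4.846.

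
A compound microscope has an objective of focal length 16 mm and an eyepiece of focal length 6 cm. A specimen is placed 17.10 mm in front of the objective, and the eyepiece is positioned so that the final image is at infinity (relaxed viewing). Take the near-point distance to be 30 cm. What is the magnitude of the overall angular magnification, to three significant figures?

Convert to cm: f_obj = 16 mm = 1.6 cm; d_o = 17.10 mm = 1.71 cm.
Objective: 1/d_i = 1/f_obj - 1/d_o = 1/1.6 - 1/1.71 = 0.04020 cm^-1, so d_i = 24.873 cm.
m_obj = -d_i/d_o = -24.873/1.71 = -14.545.
Eyepiece angular magnification (image at infinity): M_eye = D/f_e = 30/6 = 5.000.
Overall M = m_obj x M_eye = (-14.545)(5.000) = -72.73.
|M| = 72.73.

72.7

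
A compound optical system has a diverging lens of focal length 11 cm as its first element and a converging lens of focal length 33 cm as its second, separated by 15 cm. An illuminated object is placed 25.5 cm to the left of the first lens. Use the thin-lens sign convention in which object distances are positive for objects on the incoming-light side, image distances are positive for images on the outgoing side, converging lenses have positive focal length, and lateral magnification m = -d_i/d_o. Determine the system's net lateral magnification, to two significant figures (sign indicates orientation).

First lens: d_i1 = 1/(1/(-11) - 1/25.5) = -7.685 cm.
m_1 = -(-7.685)/25.5 = 0.3014.
The intermediate image is virtual, 7.685 cm to the left of lens 1, so d_o2 = L - d_i1 = 15 - (-7.685) = 22.685 cm.
Second lens: d_i2 = 1/(1/33 - 1/(22.685)) = -72.574 cm.
m_2 = -(-72.574)/(22.685) = 3.1992.
Total m = m_1 x m_2 = (0.3014)(3.1992) = 0.9641.

0.96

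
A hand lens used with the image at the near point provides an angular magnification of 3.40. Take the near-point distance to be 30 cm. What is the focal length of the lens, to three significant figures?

12.5 cm

For the image at the near point, M = 1 + D/f.
f = D/(M - 1) = 30/(3.4 - 1) = 12.500 cm.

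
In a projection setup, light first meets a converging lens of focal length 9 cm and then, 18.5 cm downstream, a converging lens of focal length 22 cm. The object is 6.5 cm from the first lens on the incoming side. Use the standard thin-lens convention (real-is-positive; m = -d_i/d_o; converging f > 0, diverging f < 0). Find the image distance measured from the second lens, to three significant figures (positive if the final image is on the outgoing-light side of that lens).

First lens: d_i1 = 1/(1/9 - 1/6.5) = -23.400 cm.
The intermediate image is virtual, 23.400 cm to the left of lens 1, so d_o2 = L - d_i1 = 18.5 - (-23.400) = 41.900 cm.
Second lens: d_i2 = 1/(1/22 - 1/(41.900)) = 46.322 cm.

46.3 cm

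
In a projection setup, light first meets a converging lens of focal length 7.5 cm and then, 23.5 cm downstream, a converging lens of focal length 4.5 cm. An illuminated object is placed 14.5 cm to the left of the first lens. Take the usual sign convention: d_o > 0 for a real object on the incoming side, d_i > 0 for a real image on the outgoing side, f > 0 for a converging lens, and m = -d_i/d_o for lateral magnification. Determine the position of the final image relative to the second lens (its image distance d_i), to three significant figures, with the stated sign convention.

10.3 cm

Applying the thin-lens equation to the first lens, 1/7.5 = 1/14.5 + 1/d_i1, which gives d_i1 = 15.536 cm.
That image sits 7.964 cm in front of the second lens, so d_o2 = 7.964 cm.
Applying the thin-lens equation again with f_2 = 4.5 cm and d_o2 = 7.964 cm gives d_i2 = 10.345 cm.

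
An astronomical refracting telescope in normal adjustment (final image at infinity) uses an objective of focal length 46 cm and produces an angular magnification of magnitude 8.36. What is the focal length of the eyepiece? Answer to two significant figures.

|M| = f_obj/f_eye, so f_eye = f_obj/|M| = 46/8.36 = 5.502 cm.

5.5 cm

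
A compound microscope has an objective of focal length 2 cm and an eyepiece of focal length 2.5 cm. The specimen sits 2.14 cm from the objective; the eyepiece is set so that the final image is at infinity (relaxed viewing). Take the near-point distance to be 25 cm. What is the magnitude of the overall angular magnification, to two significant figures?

Objective: 1/d_i = 1/f_obj - 1/d_o = 1/2 - 1/2.14 = 0.03271 cm^-1, so d_i = 30.571 cm.
m_obj = -d_i/d_o = -30.571/2.14 = -14.286.
Eyepiece angular magnification (image at infinity): M_eye = D/f_e = 25/2.5 = 10.000.
Overall M = m_obj x M_eye = (-14.286)(10.000) = -142.86.
|M| = 142.86.

140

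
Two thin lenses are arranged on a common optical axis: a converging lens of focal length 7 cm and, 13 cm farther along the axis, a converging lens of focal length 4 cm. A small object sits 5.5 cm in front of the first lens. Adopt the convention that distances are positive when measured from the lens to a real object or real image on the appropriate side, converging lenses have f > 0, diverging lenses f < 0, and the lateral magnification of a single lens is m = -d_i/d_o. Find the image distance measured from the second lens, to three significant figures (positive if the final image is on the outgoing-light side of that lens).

Lens 1: 1/d_i1 = 1/f_1 - 1/d_o1 = 1/7 - 1/5.5 = -0.03896 cm^-1, so d_i1 = -25.667 cm.
With d_i1 < 0 the first image is virtual and lies on the object side; the object distance for lens 2 is d_o2 = 13 - (-25.667) = 38.667 cm.
Lens 2: 1/d_i2 = 1/f_2 - 1/d_o2 = 1/4 - 1/(38.667) = 0.22414 cm^-1, so d_i2 = 4.462 cm.

4.46 cm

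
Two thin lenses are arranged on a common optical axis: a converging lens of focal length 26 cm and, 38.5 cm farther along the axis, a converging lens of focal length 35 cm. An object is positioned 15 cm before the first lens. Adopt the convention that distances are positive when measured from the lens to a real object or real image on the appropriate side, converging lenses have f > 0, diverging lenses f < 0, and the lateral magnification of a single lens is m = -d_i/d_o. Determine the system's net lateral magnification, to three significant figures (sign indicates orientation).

-2.12

First lens: d_i1 = 1/(1/26 - 1/15) = -35.455 cm.
m_1 = -(-35.455)/15 = 2.3636.
With d_i1 < 0 the first image is virtual and lies on the object side; the object distance for lens 2 is d_o2 = 38.5 - (-35.455) = 73.955 cm.
Second lens: d_i2 = 1/(1/35 - 1/(73.955)) = 66.447 cm.
m_2 = -(66.447)/(73.955) = -0.8985.
Total m = m_1 x m_2 = (2.3636)(-0.8985) = -2.1237.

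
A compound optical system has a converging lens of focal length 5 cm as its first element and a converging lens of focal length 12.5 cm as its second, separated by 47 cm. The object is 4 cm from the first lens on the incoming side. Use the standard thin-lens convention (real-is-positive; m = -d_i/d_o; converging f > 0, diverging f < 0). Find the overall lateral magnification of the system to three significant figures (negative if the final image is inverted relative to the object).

Applying the thin-lens equation to the first lens, 1/5 = 1/4 + 1/d_i1, which gives d_i1 = -20.000 cm.
Its lateral magnification is m_1 = -d_i1/d_o1 = -(-20.000)/4 = 5.0000.
The intermediate image is virtual, 20.000 cm to the left of lens 1, so d_o2 = L - d_i1 = 47 - (-20.000) = 67.000 cm.
Applying the thin-lens equation again with f_2 = 12.5 cm and d_o2 = 67.000 cm gives d_i2 = 15.367 cm.
m_2 = -(15.367)/(67.000) = -0.2294.
The system's lateral magnification is m_1 m_2 = (5.0000)(-0.2294) = -1.1468.

-1.15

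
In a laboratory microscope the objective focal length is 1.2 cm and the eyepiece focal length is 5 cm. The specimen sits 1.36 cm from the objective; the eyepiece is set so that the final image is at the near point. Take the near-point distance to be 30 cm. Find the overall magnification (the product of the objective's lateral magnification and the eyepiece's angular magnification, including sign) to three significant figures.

-52.5

Objective: 1/d_i = 1/f_obj - 1/d_o = 1/1.2 - 1/1.36 = 0.09804 cm^-1, so d_i = 10.200 cm.
m_obj = -d_i/d_o = -10.200/1.36 = -7.500.
Eyepiece angular magnification (image at near point): M_eye = 1 + D/f_e = 1 + 30/5 = 7.000.
Overall M = m_obj x M_eye = (-7.500)(7.000) = -52.50.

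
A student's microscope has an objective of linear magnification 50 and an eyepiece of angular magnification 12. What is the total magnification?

600

The overall magnification of a compound microscope is the product of the objective and eyepiece magnifications:
M = M_obj x M_eye = 50 x 12 = 600.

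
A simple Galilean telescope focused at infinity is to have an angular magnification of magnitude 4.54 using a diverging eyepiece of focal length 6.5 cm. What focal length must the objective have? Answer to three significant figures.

|M| = f_obj/|f_eye|, so f_obj = |M| x |f_eye| = 4.54 x 6.5 = 29.510 cm.

29.5 cm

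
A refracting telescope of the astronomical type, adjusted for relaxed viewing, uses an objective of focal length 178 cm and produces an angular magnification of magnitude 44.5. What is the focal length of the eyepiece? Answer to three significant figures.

4.00 cm

|M| = f_obj/f_eye, so f_eye = f_obj/|M| = 178/44.5 = 4.000 cm.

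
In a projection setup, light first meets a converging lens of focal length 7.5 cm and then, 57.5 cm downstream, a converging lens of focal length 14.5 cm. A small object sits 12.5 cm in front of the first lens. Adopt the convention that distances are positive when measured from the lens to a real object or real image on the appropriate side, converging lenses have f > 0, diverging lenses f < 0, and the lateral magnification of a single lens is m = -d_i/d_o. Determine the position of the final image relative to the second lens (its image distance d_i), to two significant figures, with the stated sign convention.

23 cm

First lens: d_i1 = 1/(1/7.5 - 1/12.5) = 18.750 cm.
The intermediate image is 18.750 cm to the right of lens 1, so d_o2 = L - d_i1 = 57.5 - 18.750 = 38.750 cm.
Second lens: d_i2 = 1/(1/14.5 - 1/(38.750)) = 23.170 cm.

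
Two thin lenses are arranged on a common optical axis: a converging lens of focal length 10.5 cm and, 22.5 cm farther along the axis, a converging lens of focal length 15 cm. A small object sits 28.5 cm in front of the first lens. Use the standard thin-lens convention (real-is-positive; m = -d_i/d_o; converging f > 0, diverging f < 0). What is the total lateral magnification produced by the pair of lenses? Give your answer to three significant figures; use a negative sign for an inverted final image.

-0.959

First lens: d_i1 = 1/(1/10.5 - 1/28.5) = 16.625 cm.
m_1 = -(16.625)/28.5 = -0.5833.
The intermediate image is 16.625 cm to the right of lens 1, so d_o2 = L - d_i1 = 22.5 - 16.625 = 5.875 cm.
Second lens: d_i2 = 1/(1/15 - 1/(5.875)) = -9.658 cm.
m_2 = -(-9.658)/(5.875) = 1.6438.
Total m = m_1 x m_2 = (-0.5833)(1.6438) = -0.9589.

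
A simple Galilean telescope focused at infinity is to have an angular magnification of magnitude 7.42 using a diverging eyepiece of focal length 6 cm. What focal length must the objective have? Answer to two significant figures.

|M| = f_obj/|f_eye|, so f_obj = |M| x |f_eye| = 7.42 x 6 = 44.520 cm.

45 cm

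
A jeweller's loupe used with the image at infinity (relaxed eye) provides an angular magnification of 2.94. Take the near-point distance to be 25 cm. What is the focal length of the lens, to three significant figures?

For the image at infinity, M = D/f.
f = D/M = 25/2.94 = 8.503 cm.

8.50 cm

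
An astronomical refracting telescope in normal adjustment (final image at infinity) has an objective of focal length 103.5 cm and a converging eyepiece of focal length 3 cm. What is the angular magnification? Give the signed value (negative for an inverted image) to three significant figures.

-34.5

M = -f_obj/f_eye = -103.5/(3) = -34.500.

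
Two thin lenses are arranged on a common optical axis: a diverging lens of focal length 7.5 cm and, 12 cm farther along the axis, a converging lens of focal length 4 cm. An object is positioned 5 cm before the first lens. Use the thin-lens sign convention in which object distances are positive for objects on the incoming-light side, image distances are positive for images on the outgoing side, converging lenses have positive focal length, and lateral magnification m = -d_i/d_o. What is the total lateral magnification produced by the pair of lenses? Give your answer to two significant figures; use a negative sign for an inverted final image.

-0.22

Applying the thin-lens equation to the first lens, 1/(-7.5) = 1/5 + 1/d_i1, which gives d_i1 = -3.000 cm.
Its lateral magnification is m_1 = -d_i1/d_o1 = -(-3.000)/5 = 0.6000.
The intermediate image is virtual, 3.000 cm to the left of lens 1, so d_o2 = L - d_i1 = 12 - (-3.000) = 15.000 cm.
Applying the thin-lens equation again with f_2 = 4 cm and d_o2 = 15.000 cm gives d_i2 = 5.455 cm.
m_2 = -(5.455)/(15.000) = -0.3636.
Overall magnification: m = m_1 m_2 = -0.2182.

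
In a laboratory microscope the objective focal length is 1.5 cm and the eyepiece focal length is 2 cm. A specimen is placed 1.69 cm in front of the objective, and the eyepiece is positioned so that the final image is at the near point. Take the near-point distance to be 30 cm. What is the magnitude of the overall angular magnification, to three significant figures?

Objective: 1/d_i = 1/f_obj - 1/d_o = 1/1.5 - 1/1.69 = 0.07495 cm^-1, so d_i = 13.342 cm.
m_obj = -d_i/d_o = -13.342/1.69 = -7.895.
Eyepiece angular magnification (image at near point): M_eye = 1 + D/f_e = 1 + 30/2 = 16.000.
Overall M = m_obj x M_eye = (-7.895)(16.000) = -126.32.
|M| = 126.32.

126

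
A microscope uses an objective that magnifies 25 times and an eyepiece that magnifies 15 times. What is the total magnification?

The overall magnification of a compound microscope is the product of the objective and eyepiece magnifications:
M = M_obj x M_eye = 25 x 15 = 375.

375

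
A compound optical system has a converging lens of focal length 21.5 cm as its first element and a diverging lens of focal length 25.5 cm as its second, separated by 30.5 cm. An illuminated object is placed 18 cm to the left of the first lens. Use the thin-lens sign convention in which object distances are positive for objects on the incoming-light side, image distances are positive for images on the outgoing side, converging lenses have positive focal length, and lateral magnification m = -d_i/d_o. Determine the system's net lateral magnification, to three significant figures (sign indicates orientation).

Lens 1: 1/d_i1 = 1/f_1 - 1/d_o1 = 1/21.5 - 1/18 = -0.00904 cm^-1, so d_i1 = -110.571 cm.
m_1 = -(-110.571)/18 = 6.1429.
The intermediate image is virtual, 110.571 cm to the left of lens 1, so d_o2 = L - d_i1 = 30.5 - (-110.571) = 141.071 cm.
Lens 2: 1/d_i2 = 1/f_2 - 1/d_o2 = 1/(-25.5) - 1/(141.071) = -0.04630 cm^-1, so d_i2 = -21.596 cm.
m_2 = -(-21.596)/(141.071) = 0.1531.
The system's lateral magnification is m_1 m_2 = (6.1429)(0.1531) = 0.9404.

0.940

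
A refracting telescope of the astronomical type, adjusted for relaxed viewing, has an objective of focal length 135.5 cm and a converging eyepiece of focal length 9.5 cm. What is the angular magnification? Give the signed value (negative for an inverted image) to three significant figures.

-14.3

M = -f_obj/f_eye = -135.5/(9.5) = -14.263.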